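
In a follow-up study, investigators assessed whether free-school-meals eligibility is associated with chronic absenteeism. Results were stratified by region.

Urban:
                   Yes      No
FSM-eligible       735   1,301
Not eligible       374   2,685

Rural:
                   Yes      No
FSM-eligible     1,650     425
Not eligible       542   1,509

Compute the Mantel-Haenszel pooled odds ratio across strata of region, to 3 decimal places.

6.547

OR_MH = Σ(aᵢdᵢ/nᵢ) / Σ(bᵢcᵢ/nᵢ), where nᵢ is the stratum total.
Stratum 1 (Urban): n = 5095; a·d/n = 735·2685/5095 = 387.3356; b·c/n = 1301·374/5095 = 95.5003
Stratum 2 (Rural): n = 4126; a·d/n = 1650·1509/4126 = 603.4537; b·c/n = 425·542/4126 = 55.8289
OR_MH = (387.3356 + 603.4537) / (95.5003 + 55.8289) = 990.7893 / 151.3292 = 6.54725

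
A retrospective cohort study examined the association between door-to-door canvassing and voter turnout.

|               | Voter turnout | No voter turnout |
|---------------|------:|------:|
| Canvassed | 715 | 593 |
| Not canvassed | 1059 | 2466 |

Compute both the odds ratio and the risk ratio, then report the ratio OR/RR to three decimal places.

Cells: a = 715, b = 593, c = 1059, d = 2466.
OR = (715·2466)/(593·1059) = 1763190/627987 = 2.80769
Risk in exposed = 715/1308 = 0.54664; risk in unexposed = 1059/3525 = 0.30043; RR = 1.81954
OR/RR = 2.80769 / 1.81954 = 1.54307
The outcome is not rare, so the OR lies further from 1 than the RR.

1.543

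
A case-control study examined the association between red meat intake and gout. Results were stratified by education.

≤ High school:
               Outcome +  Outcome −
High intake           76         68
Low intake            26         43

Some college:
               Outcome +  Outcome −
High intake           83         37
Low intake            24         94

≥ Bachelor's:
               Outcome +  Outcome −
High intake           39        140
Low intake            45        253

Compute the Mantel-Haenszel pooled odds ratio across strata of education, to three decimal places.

OR_MH = Σ(aᵢdᵢ/nᵢ) / Σ(bᵢcᵢ/nᵢ), where nᵢ is the stratum total.
Stratum 1 (≤ High school): n = 213; a·d/n = 76·43/213 = 15.3427; b·c/n = 68·26/213 = 8.3005
Stratum 2 (Some college): n = 238; a·d/n = 83·94/238 = 32.7815; b·c/n = 37·24/238 = 3.7311
Stratum 3 (≥ Bachelor's): n = 477; a·d/n = 39·253/477 = 20.6855; b·c/n = 140·45/477 = 13.2075
OR_MH = (15.3427 + 32.7815 + 20.6855) / (8.3005 + 3.7311 + 13.2075) = 68.8098 / 25.2391 = 2.72632

2.726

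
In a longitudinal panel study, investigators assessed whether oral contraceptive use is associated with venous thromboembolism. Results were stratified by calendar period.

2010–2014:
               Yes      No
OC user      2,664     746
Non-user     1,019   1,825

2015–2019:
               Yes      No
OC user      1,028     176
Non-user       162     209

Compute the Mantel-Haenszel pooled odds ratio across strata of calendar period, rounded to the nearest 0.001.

6.543

OR_MH = Σ(aᵢdᵢ/nᵢ) / Σ(bᵢcᵢ/nᵢ), where nᵢ is the stratum total.
Stratum 1 (2010–2014): n = 6254; a·d/n = 2664·1825/6254 = 777.3905; b·c/n = 746·1019/6254 = 121.5500
Stratum 2 (2015–2019): n = 1575; a·d/n = 1028·209/1575 = 136.4140; b·c/n = 176·162/1575 = 18.1029
OR_MH = (777.3905 + 136.4140) / (121.5500 + 18.1029) = 913.8044 / 139.6529 = 6.54340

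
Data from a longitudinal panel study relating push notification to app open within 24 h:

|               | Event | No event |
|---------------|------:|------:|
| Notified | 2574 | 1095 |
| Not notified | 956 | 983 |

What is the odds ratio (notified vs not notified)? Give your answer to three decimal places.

2.417

Cells: a = 2574, b = 1095, c = 956, d = 983.
OR = (a·d)/(b·c) = (2574 × 983) / (1095 × 956) = 2530242 / 1046820 = 2.41707
The odds of app open within 24 h are about 2.42 times as high in the notified group.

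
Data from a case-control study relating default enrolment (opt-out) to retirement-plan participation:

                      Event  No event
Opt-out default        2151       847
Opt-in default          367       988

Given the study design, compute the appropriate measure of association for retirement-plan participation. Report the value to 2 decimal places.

Cells: a = 2151, b = 847, c = 367, d = 988.
This is a case-control study: participants were sampled on outcome status, so risks in the source population cannot be estimated directly — relative risk is not valid here. The odds ratio is the appropriate measure.
OR = (a·d)/(b·c) = (2151 × 988) / (847 × 367) = 2125188 / 310849 = 6.83672

6.84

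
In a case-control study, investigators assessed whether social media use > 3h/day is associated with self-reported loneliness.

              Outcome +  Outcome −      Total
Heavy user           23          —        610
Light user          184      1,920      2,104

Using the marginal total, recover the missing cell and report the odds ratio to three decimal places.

0.409

The missing cell is in the exposed row: 610 − 23 = 587.
So a = 23, b = 587, c = 184, d = 1920.
OR = (a·d)/(b·c) = (23 × 1920) / (587 × 184) = 44160 / 108008 = 0.40886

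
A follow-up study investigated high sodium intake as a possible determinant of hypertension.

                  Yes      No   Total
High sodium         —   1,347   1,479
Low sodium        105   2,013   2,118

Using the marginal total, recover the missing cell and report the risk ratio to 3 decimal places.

1.800

The missing cell is in the exposed row: 1479 − 1347 = 132.
So a = 132, b = 1347, c = 105, d = 2013.
RR = [a/(a+b)] / [c/(c+d)] = (132/1479) / (105/2118) = 0.08925/0.04958 = 1.80029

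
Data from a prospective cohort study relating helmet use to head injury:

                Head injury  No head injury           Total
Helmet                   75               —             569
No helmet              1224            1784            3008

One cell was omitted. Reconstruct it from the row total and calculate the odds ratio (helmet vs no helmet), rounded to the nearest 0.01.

0.22

The missing cell is in the exposed row: 569 − 75 = 494.
So a = 75, b = 494, c = 1224, d = 1784.
OR = (a·d)/(b·c) = (75 × 1784) / (494 × 1224) = 133800 / 604656 = 0.22128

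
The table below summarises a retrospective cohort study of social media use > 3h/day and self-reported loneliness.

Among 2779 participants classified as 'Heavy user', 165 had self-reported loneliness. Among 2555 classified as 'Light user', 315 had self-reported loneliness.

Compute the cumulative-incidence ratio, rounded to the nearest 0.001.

From the description: a = 165, b = 2614, c = 315, d = 2240.
Risk in exposed = 165/2779 = 0.05937; risk in unexposed = 315/2555 = 0.12329.
RR = 0.05937 / 0.12329 = 0.48159
The risk is 52% lower among the exposed than among the unexposed.

0.482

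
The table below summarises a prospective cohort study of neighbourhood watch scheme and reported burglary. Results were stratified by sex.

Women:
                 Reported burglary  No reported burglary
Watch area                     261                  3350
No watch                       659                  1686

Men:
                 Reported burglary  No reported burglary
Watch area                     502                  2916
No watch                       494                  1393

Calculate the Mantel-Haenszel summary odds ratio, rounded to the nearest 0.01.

OR_MH = Σ(aᵢdᵢ/nᵢ) / Σ(bᵢcᵢ/nᵢ), where nᵢ is the stratum total.
Stratum 1 (Women): n = 5956; a·d/n = 261·1686/5956 = 73.8828; b·c/n = 3350·659/5956 = 370.6598
Stratum 2 (Men): n = 5305; a·d/n = 502·1393/5305 = 131.8164; b·c/n = 2916·494/5305 = 271.5370
OR_MH = (73.8828 + 131.8164) / (370.6598 + 271.5370) = 205.6992 / 642.1969 = 0.32031

0.32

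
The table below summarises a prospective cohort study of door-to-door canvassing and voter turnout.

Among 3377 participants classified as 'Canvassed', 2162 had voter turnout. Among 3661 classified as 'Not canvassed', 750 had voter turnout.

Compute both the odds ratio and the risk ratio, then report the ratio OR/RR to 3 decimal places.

From the description: a = 2162, b = 1215, c = 750, d = 2911.
OR = (2162·2911)/(1215·750) = 6293582/911250 = 6.90654
Risk in exposed = 2162/3377 = 0.64021; risk in unexposed = 750/3661 = 0.20486; RR = 3.12509
OR/RR = 6.90654 / 3.12509 = 2.21003
The outcome is not rare, so the OR lies further from 1 than the RR.

2.210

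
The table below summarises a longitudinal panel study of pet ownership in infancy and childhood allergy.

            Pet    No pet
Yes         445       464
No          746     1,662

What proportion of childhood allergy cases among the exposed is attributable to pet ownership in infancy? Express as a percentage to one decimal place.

Reading the table with exposure as columns: a = 445 (Pet, case), b = 746 (Pet, non-case), c = 464 (No pet, case), d = 1662.
Risk in exposed = 445/1191 = 0.37364; risk in unexposed = 464/2126 = 0.21825.
RR = 0.37364/0.21825 = 1.71196
AR% = (RR − 1)/RR × 100 = (1.71196 − 1)/1.71196 × 100 = 41.5874%

41.6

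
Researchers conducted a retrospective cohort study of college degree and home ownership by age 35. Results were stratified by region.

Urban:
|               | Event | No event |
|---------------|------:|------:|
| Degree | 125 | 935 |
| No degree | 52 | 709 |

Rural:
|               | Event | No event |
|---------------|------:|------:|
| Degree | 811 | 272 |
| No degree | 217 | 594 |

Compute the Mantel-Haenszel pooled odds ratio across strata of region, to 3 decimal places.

OR_MH = Σ(aᵢdᵢ/nᵢ) / Σ(bᵢcᵢ/nᵢ), where nᵢ is the stratum total.
Stratum 1 (Urban): n = 1821; a·d/n = 125·709/1821 = 48.6683; b·c/n = 935·52/1821 = 26.6996
Stratum 2 (Rural): n = 1894; a·d/n = 811·594/1894 = 254.3474; b·c/n = 272·217/1894 = 31.1637
OR_MH = (48.6683 + 254.3474) / (26.6996 + 31.1637) = 303.0157 / 57.8633 = 5.23675

5.237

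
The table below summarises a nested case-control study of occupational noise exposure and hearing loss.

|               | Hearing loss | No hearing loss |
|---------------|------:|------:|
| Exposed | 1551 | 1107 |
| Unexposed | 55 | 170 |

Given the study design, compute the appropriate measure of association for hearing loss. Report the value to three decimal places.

Cells: a = 1551, b = 1107, c = 55, d = 170.
This is a nested case-control study: participants were sampled on outcome status, so risks in the source population cannot be estimated directly — relative risk is not valid here. The odds ratio is the appropriate measure.
OR = (a·d)/(b·c) = (1551 × 170) / (1107 × 55) = 263670 / 60885 = 4.33062

4.331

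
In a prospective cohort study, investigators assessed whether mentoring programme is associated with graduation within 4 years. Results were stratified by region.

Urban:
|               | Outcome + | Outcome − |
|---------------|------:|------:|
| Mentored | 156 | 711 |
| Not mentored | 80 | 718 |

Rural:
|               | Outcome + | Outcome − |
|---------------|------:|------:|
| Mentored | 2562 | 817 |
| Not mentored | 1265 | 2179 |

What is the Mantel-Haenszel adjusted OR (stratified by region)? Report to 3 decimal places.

OR_MH = Σ(aᵢdᵢ/nᵢ) / Σ(bᵢcᵢ/nᵢ), where nᵢ is the stratum total.
Stratum 1 (Urban): n = 1665; a·d/n = 156·718/1665 = 67.2721; b·c/n = 711·80/1665 = 34.1622
Stratum 2 (Rural): n = 6823; a·d/n = 2562·2179/6823 = 818.2028; b·c/n = 817·1265/6823 = 151.4737
OR_MH = (67.2721 + 818.2028) / (34.1622 + 151.4737) = 885.4749 / 185.6359 = 4.76996

4.770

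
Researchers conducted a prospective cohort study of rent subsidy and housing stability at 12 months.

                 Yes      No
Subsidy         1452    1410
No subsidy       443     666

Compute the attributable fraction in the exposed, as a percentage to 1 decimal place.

21.3

Cells: a = 1452, b = 1410, c = 443, d = 666.
Risk in exposed = 1452/2862 = 0.50734; risk in unexposed = 443/1109 = 0.39946.
RR = 0.50734/0.39946 = 1.27006
AR% = (RR − 1)/RR × 100 = (1.27006 − 1)/1.27006 × 100 = 21.2637%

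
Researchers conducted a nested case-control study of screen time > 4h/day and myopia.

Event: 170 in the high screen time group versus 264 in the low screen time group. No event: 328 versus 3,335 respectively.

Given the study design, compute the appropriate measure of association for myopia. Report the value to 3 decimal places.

6.547

From the description: a = 170, b = 328, c = 264, d = 3335.
This is a nested case-control study: participants were sampled on outcome status, so risks in the source population cannot be estimated directly — relative risk is not valid here. The odds ratio is the appropriate measure.
OR = (a·d)/(b·c) = (170 × 3335) / (328 × 264) = 566950 / 86592 = 6.54737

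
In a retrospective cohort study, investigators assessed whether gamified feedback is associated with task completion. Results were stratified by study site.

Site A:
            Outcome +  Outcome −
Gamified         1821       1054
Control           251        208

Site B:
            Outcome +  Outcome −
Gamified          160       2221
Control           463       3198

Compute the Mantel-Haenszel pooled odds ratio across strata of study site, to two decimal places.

OR_MH = Σ(aᵢdᵢ/nᵢ) / Σ(bᵢcᵢ/nᵢ), where nᵢ is the stratum total.
Stratum 1 (Site A): n = 3334; a·d/n = 1821·208/3334 = 113.6077; b·c/n = 1054·251/3334 = 79.3503
Stratum 2 (Site B): n = 6042; a·d/n = 160·3198/6042 = 84.6872; b·c/n = 2221·463/6042 = 170.1958
OR_MH = (113.6077 + 84.6872) / (79.3503 + 170.1958) = 198.2949 / 249.5461 = 0.79462

0.79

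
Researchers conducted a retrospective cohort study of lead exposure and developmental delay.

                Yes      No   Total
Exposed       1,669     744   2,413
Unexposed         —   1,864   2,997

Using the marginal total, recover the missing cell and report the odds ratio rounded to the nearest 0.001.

The missing cell is in the unexposed row: 2997 − 1864 = 1133.
So a = 1669, b = 744, c = 1133, d = 1864.
OR = (a·d)/(b·c) = (1669 × 1864) / (744 × 1133) = 3111016 / 842952 = 3.69062

3.691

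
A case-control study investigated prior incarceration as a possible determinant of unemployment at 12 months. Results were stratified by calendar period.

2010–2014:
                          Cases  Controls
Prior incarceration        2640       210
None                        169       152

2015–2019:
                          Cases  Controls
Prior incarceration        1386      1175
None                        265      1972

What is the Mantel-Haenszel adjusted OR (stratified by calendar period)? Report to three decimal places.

9.150

OR_MH = Σ(aᵢdᵢ/nᵢ) / Σ(bᵢcᵢ/nᵢ), where nᵢ is the stratum total.
Stratum 1 (2010–2014): n = 3171; a·d/n = 2640·152/3171 = 126.5468; b·c/n = 210·169/3171 = 11.1921
Stratum 2 (2015–2019): n = 4798; a·d/n = 1386·1972/4798 = 569.6524; b·c/n = 1175·265/4798 = 64.8968
OR_MH = (126.5468 + 569.6524) / (11.1921 + 64.8968) = 696.1992 / 76.0889 = 9.14981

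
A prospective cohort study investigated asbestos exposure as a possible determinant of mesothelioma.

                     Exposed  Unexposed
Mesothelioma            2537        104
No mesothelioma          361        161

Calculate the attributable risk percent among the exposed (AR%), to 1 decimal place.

Reading the table with exposure as columns: a = 2537 (Exposed, case), b = 361 (Exposed, non-case), c = 104 (Unexposed, case), d = 161.
Risk in exposed = 2537/2898 = 0.87543; risk in unexposed = 104/265 = 0.39245.
RR = 0.87543/0.39245 = 2.23067
AR% = (RR − 1)/RR × 100 = (2.23067 − 1)/2.23067 × 100 = 55.1703%

55.2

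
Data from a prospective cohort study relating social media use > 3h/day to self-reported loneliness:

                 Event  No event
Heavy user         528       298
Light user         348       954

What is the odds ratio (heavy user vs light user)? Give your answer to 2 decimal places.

4.86

Cells: a = 528, b = 298, c = 348, d = 954.
OR = (a·d)/(b·c) = (528 × 954) / (298 × 348) = 503712 / 103704 = 4.85721
The odds of self-reported loneliness are about 4.86 times as high in the heavy user group.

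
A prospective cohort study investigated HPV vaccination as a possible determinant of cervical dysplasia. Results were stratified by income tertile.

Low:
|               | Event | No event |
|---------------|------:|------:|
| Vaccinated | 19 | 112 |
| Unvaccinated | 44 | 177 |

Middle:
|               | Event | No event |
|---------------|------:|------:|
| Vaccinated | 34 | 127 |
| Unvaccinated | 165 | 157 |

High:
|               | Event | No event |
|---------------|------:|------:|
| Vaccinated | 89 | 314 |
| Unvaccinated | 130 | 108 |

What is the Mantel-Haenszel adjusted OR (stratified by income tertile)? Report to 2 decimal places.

OR_MH = Σ(aᵢdᵢ/nᵢ) / Σ(bᵢcᵢ/nᵢ), where nᵢ is the stratum total.
Stratum 1 (Low): n = 352; a·d/n = 19·177/352 = 9.5540; b·c/n = 112·44/352 = 14.0000
Stratum 2 (Middle): n = 483; a·d/n = 34·157/483 = 11.0518; b·c/n = 127·165/483 = 43.3851
Stratum 3 (High): n = 641; a·d/n = 89·108/641 = 14.9953; b·c/n = 314·130/641 = 63.6817
OR_MH = (9.5540 + 11.0518 + 14.9953) / (14.0000 + 43.3851 + 63.6817) = 35.6011 / 121.0668 = 0.29406

0.29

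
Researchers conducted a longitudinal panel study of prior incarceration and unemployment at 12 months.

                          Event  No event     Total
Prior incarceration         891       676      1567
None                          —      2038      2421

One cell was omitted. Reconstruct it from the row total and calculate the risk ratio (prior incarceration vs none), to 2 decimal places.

The missing cell is in the unexposed row: 2421 − 2038 = 383.
So a = 891, b = 676, c = 383, d = 2038.
RR = [a/(a+b)] / [c/(c+d)] = (891/1567) / (383/2421) = 0.56860/0.15820 = 3.59422

3.59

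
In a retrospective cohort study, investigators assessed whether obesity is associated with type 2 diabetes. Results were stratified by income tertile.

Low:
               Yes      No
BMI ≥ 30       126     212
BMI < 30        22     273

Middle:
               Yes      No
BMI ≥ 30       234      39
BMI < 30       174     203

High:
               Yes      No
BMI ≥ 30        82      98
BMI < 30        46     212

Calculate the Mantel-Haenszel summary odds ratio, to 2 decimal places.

5.95

OR_MH = Σ(aᵢdᵢ/nᵢ) / Σ(bᵢcᵢ/nᵢ), where nᵢ is the stratum total.
Stratum 1 (Low): n = 633; a·d/n = 126·273/633 = 54.3412; b·c/n = 212·22/633 = 7.3681
Stratum 2 (Middle): n = 650; a·d/n = 234·203/650 = 73.0800; b·c/n = 39·174/650 = 10.4400
Stratum 3 (High): n = 438; a·d/n = 82·212/438 = 39.6895; b·c/n = 98·46/438 = 10.2922
OR_MH = (54.3412 + 73.0800 + 39.6895) / (7.3681 + 10.4400 + 10.2922) = 167.1107 / 28.1003 = 5.94693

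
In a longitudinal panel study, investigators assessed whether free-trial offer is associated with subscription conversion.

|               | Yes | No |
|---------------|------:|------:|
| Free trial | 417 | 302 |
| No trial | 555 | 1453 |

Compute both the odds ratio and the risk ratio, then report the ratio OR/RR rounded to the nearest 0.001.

1.723

Cells: a = 417, b = 302, c = 555, d = 1453.
OR = (417·1453)/(302·555) = 605901/167610 = 3.61495
Risk in exposed = 417/719 = 0.57997; risk in unexposed = 555/2008 = 0.27639; RR = 2.09835
OR/RR = 3.61495 / 2.09835 = 1.72276
The outcome is not rare, so the OR lies further from 1 than the RR.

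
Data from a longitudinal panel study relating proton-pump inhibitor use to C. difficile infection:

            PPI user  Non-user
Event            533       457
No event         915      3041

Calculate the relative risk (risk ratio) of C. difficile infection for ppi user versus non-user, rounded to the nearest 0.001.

2.817

Reading the table with exposure as columns: a = 533 (PPI user, case), b = 915 (PPI user, non-case), c = 457 (Non-user, case), d = 3041.
Risk in exposed = 533/1448 = 0.36809; risk in unexposed = 457/3498 = 0.13065.
RR = 0.36809 / 0.13065 = 2.81749
The risk among the exposed is 2.82 times that among the unexposed.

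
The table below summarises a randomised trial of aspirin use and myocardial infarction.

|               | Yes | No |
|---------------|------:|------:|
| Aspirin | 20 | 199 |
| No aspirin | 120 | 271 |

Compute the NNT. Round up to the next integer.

5

Risk in treated group = 20/219 = 0.09132; risk in control = 120/391 = 0.30691.
Absolute risk reduction = 0.30691 − 0.09132 = 0.21558
NNT = 1 / ARR = 1 / 0.21558 = 4.639 → round up → 5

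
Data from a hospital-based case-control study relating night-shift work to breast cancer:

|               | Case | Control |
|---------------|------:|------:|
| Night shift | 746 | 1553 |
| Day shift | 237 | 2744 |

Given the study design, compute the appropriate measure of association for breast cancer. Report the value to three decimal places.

5.562

Cells: a = 746, b = 1553, c = 237, d = 2744.
This is a hospital-based case-control study: participants were sampled on outcome status, so risks in the source population cannot be estimated directly — relative risk is not valid here. The odds ratio is the appropriate measure.
OR = (a·d)/(b·c) = (746 × 2744) / (1553 × 237) = 2047024 / 368061 = 5.56164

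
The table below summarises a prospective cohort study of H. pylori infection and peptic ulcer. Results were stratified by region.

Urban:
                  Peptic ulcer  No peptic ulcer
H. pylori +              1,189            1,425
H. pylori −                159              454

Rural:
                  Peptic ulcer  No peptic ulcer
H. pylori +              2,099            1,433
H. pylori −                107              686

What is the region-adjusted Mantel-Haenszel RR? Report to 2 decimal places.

2.83

RR_MH = Σ(aᵢ·n₀ᵢ/nᵢ) / Σ(cᵢ·n₁ᵢ/nᵢ), with n₁ᵢ = aᵢ+bᵢ (exposed), n₀ᵢ = cᵢ+dᵢ (unexposed), nᵢ = n₁ᵢ+n₀ᵢ.
Stratum 1 (Urban): n₁ = 2614, n₀ = 613, n = 3227; a·n₀/n = 1189·613/3227 = 225.8621; c·n₁/n = 159·2614/3227 = 128.7964
Stratum 2 (Rural): n₁ = 3532, n₀ = 793, n = 4325; a·n₀/n = 2099·793/4325 = 384.8571; c·n₁/n = 107·3532/4325 = 87.3813
RR_MH = (225.8621 + 384.8571) / (128.7964 + 87.3813) = 610.7192 / 216.1777 = 2.82508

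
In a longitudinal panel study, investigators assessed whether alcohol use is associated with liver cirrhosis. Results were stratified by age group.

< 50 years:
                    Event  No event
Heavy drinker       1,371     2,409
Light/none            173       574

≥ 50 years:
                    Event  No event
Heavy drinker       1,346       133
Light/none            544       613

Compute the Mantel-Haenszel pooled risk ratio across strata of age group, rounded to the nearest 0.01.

RR_MH = Σ(aᵢ·n₀ᵢ/nᵢ) / Σ(cᵢ·n₁ᵢ/nᵢ), with n₁ᵢ = aᵢ+bᵢ (exposed), n₀ᵢ = cᵢ+dᵢ (unexposed), nᵢ = n₁ᵢ+n₀ᵢ.
Stratum 1 (< 50 years): n₁ = 3780, n₀ = 747, n = 4527; a·n₀/n = 1371·747/4527 = 226.2286; c·n₁/n = 173·3780/4527 = 144.4533
Stratum 2 (≥ 50 years): n₁ = 1479, n₀ = 1157, n = 2636; a·n₀/n = 1346·1157/2636 = 590.7898; c·n₁/n = 544·1479/2636 = 305.2261
RR_MH = (226.2286 + 590.7898) / (144.4533 + 305.2261) = 817.0185 / 449.6794 = 1.81689

1.82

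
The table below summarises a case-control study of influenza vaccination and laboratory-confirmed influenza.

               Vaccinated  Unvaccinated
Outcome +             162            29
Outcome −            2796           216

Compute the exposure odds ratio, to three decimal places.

0.432

Reading the table with exposure as columns: a = 162 (Vaccinated, case), b = 2796 (Vaccinated, non-case), c = 29 (Unvaccinated, case), d = 216.
OR = (a·d)/(b·c) = (162 × 216) / (2796 × 29) = 34992 / 81084 = 0.43155
Exposure is associated with lower odds of laboratory-confirmed influenza (OR = 0.43 < 1).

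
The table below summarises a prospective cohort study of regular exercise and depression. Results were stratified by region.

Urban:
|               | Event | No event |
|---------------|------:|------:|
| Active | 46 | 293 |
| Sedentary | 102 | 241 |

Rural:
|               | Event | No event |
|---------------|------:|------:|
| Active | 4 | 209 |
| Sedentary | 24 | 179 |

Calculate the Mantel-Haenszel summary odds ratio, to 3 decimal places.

OR_MH = Σ(aᵢdᵢ/nᵢ) / Σ(bᵢcᵢ/nᵢ), where nᵢ is the stratum total.
Stratum 1 (Urban): n = 682; a·d/n = 46·241/682 = 16.2551; b·c/n = 293·102/682 = 43.8211
Stratum 2 (Rural): n = 416; a·d/n = 4·179/416 = 1.7212; b·c/n = 209·24/416 = 12.0577
OR_MH = (16.2551 + 1.7212) / (43.8211 + 12.0577) = 17.9763 / 55.8788 = 0.32170

0.322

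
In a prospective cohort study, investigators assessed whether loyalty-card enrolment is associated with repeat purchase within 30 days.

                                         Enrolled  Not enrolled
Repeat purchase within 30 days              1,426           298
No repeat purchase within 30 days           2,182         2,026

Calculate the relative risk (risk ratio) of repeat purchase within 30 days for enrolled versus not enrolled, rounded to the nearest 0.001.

Reading the table with exposure as columns: a = 1426 (Enrolled, case), b = 2182 (Enrolled, non-case), c = 298 (Not enrolled, case), d = 2026.
Risk in exposed = 1426/3608 = 0.39523; risk in unexposed = 298/2324 = 0.12823.
RR = 0.39523 / 0.12823 = 3.08229
The risk among the exposed is 3.08 times that among the unexposed.

3.082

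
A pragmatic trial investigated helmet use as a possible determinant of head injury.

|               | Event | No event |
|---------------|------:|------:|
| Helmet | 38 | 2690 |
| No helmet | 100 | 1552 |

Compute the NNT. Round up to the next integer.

22

Risk in treated group = 38/2728 = 0.01393; risk in control = 100/1652 = 0.06053.
Absolute risk reduction = 0.06053 − 0.01393 = 0.04660
NNT = 1 / ARR = 1 / 0.04660 = 21.458 → round up → 22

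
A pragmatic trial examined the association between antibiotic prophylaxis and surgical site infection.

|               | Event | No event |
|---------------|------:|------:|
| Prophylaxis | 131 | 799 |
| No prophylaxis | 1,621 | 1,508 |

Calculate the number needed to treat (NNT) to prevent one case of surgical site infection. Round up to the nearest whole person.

Risk in treated group = 131/930 = 0.14086; risk in control = 1621/3129 = 0.51806.
Absolute risk reduction = 0.51806 − 0.14086 = 0.37720
NNT = 1 / ARR = 1 / 0.37720 = 2.651 → round up → 3

3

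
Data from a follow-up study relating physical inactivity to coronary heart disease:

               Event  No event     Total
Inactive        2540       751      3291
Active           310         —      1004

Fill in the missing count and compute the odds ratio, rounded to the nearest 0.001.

7.572

The missing cell is in the unexposed row: 1004 − 310 = 694.
So a = 2540, b = 751, c = 310, d = 694.
OR = (a·d)/(b·c) = (2540 × 694) / (751 × 310) = 1762760 / 232810 = 7.57167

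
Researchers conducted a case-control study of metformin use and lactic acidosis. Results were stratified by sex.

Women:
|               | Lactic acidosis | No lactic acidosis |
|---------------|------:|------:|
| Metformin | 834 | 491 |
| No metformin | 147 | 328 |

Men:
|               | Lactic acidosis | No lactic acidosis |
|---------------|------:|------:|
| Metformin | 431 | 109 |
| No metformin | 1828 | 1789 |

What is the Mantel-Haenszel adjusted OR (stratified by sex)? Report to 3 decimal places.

3.833

OR_MH = Σ(aᵢdᵢ/nᵢ) / Σ(bᵢcᵢ/nᵢ), where nᵢ is the stratum total.
Stratum 1 (Women): n = 1800; a·d/n = 834·328/1800 = 151.9733; b·c/n = 491·147/1800 = 40.0983
Stratum 2 (Men): n = 4157; a·d/n = 431·1789/4157 = 185.4845; b·c/n = 109·1828/4157 = 47.9317
OR_MH = (151.9733 + 185.4845) / (40.0983 + 47.9317) = 337.4578 / 88.0300 = 3.83344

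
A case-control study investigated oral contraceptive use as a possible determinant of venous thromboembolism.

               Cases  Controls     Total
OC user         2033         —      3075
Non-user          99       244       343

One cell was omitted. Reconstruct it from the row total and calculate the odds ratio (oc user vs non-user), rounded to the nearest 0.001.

The missing cell is in the exposed row: 3075 − 2033 = 1042.
So a = 2033, b = 1042, c = 99, d = 244.
OR = (a·d)/(b·c) = (2033 × 244) / (1042 × 99) = 496052 / 103158 = 4.80866

4.809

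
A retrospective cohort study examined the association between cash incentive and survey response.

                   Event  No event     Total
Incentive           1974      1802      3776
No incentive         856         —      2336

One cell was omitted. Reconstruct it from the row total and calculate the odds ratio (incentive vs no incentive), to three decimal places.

1.894

The missing cell is in the unexposed row: 2336 − 856 = 1480.
So a = 1974, b = 1802, c = 856, d = 1480.
OR = (a·d)/(b·c) = (1974 × 1480) / (1802 × 856) = 2921520 / 1542512 = 1.89400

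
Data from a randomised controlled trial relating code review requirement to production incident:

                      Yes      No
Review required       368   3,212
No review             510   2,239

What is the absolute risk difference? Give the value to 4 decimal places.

-0.0827

Cells: a = 368, b = 3212, c = 510, d = 2239.
Risk in exposed = 368/3580 = 0.102793; risk in unexposed = 510/2749 = 0.185522.
Risk difference = 0.102793 − 0.185522 = -0.082729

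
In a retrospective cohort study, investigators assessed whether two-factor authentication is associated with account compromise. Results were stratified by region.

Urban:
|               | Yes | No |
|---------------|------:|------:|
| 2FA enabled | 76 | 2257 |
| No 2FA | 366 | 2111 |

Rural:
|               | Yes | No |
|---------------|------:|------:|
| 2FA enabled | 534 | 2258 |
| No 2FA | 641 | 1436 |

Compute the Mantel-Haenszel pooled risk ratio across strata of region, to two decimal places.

0.49

RR_MH = Σ(aᵢ·n₀ᵢ/nᵢ) / Σ(cᵢ·n₁ᵢ/nᵢ), with n₁ᵢ = aᵢ+bᵢ (exposed), n₀ᵢ = cᵢ+dᵢ (unexposed), nᵢ = n₁ᵢ+n₀ᵢ.
Stratum 1 (Urban): n₁ = 2333, n₀ = 2477, n = 4810; a·n₀/n = 76·2477/4810 = 39.1376; c·n₁/n = 366·2333/4810 = 177.5214
Stratum 2 (Rural): n₁ = 2792, n₀ = 2077, n = 4869; a·n₀/n = 534·2077/4869 = 227.7917; c·n₁/n = 641·2792/4869 = 367.5646
RR_MH = (39.1376 + 227.7917) / (177.5214 + 367.5646) = 266.9294 / 545.0860 = 0.48970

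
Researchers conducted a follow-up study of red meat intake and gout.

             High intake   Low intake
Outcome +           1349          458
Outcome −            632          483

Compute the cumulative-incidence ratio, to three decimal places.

Reading the table with exposure as columns: a = 1349 (High intake, case), b = 632 (High intake, non-case), c = 458 (Low intake, case), d = 483.
Risk in exposed = 1349/1981 = 0.68097; risk in unexposed = 458/941 = 0.48672.
RR = 0.68097 / 0.48672 = 1.39911
The risk among the exposed is 1.40 times that among the unexposed.

1.399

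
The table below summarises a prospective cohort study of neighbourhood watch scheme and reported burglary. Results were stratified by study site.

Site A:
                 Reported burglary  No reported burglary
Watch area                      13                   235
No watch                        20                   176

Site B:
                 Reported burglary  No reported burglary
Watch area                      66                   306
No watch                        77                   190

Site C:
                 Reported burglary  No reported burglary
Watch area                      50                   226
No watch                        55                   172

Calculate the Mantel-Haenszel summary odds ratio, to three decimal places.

0.580

OR_MH = Σ(aᵢdᵢ/nᵢ) / Σ(bᵢcᵢ/nᵢ), where nᵢ is the stratum total.
Stratum 1 (Site A): n = 444; a·d/n = 13·176/444 = 5.1532; b·c/n = 235·20/444 = 10.5856
Stratum 2 (Site B): n = 639; a·d/n = 66·190/639 = 19.6244; b·c/n = 306·77/639 = 36.8732
Stratum 3 (Site C): n = 503; a·d/n = 50·172/503 = 17.0974; b·c/n = 226·55/503 = 24.7117
OR_MH = (5.1532 + 19.6244 + 17.0974) / (10.5856 + 36.8732 + 24.7117) = 41.8750 / 72.1706 = 0.58022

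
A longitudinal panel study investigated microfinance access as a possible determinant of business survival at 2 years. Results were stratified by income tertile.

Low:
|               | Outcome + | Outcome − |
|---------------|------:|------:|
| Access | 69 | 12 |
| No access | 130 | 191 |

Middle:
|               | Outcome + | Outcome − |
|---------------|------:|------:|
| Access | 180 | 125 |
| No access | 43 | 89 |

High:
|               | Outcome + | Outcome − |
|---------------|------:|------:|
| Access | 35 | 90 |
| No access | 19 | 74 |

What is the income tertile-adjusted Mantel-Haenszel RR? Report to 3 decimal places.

RR_MH = Σ(aᵢ·n₀ᵢ/nᵢ) / Σ(cᵢ·n₁ᵢ/nᵢ), with n₁ᵢ = aᵢ+bᵢ (exposed), n₀ᵢ = cᵢ+dᵢ (unexposed), nᵢ = n₁ᵢ+n₀ᵢ.
Stratum 1 (Low): n₁ = 81, n₀ = 321, n = 402; a·n₀/n = 69·321/402 = 55.0970; c·n₁/n = 130·81/402 = 26.1940
Stratum 2 (Middle): n₁ = 305, n₀ = 132, n = 437; a·n₀/n = 180·132/437 = 54.3707; c·n₁/n = 43·305/437 = 30.0114
Stratum 3 (High): n₁ = 125, n₀ = 93, n = 218; a·n₀/n = 35·93/218 = 14.9312; c·n₁/n = 19·125/218 = 10.8945
RR_MH = (55.0970 + 54.3707 + 14.9312) / (26.1940 + 30.0114 + 10.8945) = 124.3989 / 67.1000 = 1.85393

1.854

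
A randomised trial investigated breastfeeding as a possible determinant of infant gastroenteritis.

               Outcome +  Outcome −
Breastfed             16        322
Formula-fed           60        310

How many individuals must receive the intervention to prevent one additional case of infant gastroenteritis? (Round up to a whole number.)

9

Risk in treated group = 16/338 = 0.04734; risk in control = 60/370 = 0.16216.
Absolute risk reduction = 0.16216 − 0.04734 = 0.11482
NNT = 1 / ARR = 1 / 0.11482 = 8.709 → round up → 9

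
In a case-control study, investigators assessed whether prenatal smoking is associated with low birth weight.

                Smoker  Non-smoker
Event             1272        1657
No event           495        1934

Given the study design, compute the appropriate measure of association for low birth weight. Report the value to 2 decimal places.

3.00

Reading the table with exposure as columns: a = 1272 (Smoker, case), b = 495 (Smoker, non-case), c = 1657 (Non-smoker, case), d = 1934.
This is a case-control study: participants were sampled on outcome status, so risks in the source population cannot be estimated directly — relative risk is not valid here. The odds ratio is the appropriate measure.
OR = (a·d)/(b·c) = (1272 × 1934) / (495 × 1657) = 2460048 / 820215 = 2.99927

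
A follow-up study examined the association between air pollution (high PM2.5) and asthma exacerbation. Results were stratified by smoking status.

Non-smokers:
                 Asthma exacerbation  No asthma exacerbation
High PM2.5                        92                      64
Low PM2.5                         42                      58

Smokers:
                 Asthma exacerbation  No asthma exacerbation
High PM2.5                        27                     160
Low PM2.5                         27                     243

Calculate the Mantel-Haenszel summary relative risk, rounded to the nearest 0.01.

RR_MH = Σ(aᵢ·n₀ᵢ/nᵢ) / Σ(cᵢ·n₁ᵢ/nᵢ), with n₁ᵢ = aᵢ+bᵢ (exposed), n₀ᵢ = cᵢ+dᵢ (unexposed), nᵢ = n₁ᵢ+n₀ᵢ.
Stratum 1 (Non-smokers): n₁ = 156, n₀ = 100, n = 256; a·n₀/n = 92·100/256 = 35.9375; c·n₁/n = 42·156/256 = 25.5938
Stratum 2 (Smokers): n₁ = 187, n₀ = 270, n = 457; a·n₀/n = 27·270/457 = 15.9519; c·n₁/n = 27·187/457 = 11.0481
RR_MH = (35.9375 + 15.9519) / (25.5938 + 11.0481) = 51.8894 / 36.6419 = 1.41612

1.42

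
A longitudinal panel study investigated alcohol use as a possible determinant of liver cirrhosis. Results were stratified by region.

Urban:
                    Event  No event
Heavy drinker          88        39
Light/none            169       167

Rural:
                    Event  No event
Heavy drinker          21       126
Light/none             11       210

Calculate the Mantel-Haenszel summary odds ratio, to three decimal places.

OR_MH = Σ(aᵢdᵢ/nᵢ) / Σ(bᵢcᵢ/nᵢ), where nᵢ is the stratum total.
Stratum 1 (Urban): n = 463; a·d/n = 88·167/463 = 31.7408; b·c/n = 39·169/463 = 14.2354
Stratum 2 (Rural): n = 368; a·d/n = 21·210/368 = 11.9837; b·c/n = 126·11/368 = 3.7663
OR_MH = (31.7408 + 11.9837) / (14.2354 + 3.7663) = 43.7245 / 18.0017 = 2.42891

2.429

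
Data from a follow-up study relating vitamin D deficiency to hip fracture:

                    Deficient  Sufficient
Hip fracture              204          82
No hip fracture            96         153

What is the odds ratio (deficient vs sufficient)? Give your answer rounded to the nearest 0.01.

3.96

Reading the table with exposure as columns: a = 204 (Deficient, case), b = 96 (Deficient, non-case), c = 82 (Sufficient, case), d = 153.
OR = (a·d)/(b·c) = (204 × 153) / (96 × 82) = 31212 / 7872 = 3.96494
The odds of hip fracture are about 3.96 times as high in the deficient group.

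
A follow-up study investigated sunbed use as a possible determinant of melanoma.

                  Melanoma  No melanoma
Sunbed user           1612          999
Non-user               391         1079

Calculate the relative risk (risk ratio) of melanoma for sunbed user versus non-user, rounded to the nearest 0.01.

Cells: a = 1612, b = 999, c = 391, d = 1079.
Risk in exposed = 1612/2611 = 0.61739; risk in unexposed = 391/1470 = 0.26599.
RR = 0.61739 / 0.26599 = 2.32113
The risk among the exposed is 2.32 times that among the unexposed.

2.32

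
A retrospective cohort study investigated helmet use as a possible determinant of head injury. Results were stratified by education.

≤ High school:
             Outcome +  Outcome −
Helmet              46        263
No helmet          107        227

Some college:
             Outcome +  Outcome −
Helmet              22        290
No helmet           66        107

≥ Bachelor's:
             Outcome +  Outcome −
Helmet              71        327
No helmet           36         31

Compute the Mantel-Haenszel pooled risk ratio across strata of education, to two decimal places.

0.34

RR_MH = Σ(aᵢ·n₀ᵢ/nᵢ) / Σ(cᵢ·n₁ᵢ/nᵢ), with n₁ᵢ = aᵢ+bᵢ (exposed), n₀ᵢ = cᵢ+dᵢ (unexposed), nᵢ = n₁ᵢ+n₀ᵢ.
Stratum 1 (≤ High school): n₁ = 309, n₀ = 334, n = 643; a·n₀/n = 46·334/643 = 23.8942; c·n₁/n = 107·309/643 = 51.4199
Stratum 2 (Some college): n₁ = 312, n₀ = 173, n = 485; a·n₀/n = 22·173/485 = 7.8474; c·n₁/n = 66·312/485 = 42.4577
Stratum 3 (≥ Bachelor's): n₁ = 398, n₀ = 67, n = 465; a·n₀/n = 71·67/465 = 10.2301; c·n₁/n = 36·398/465 = 30.8129
RR_MH = (23.8942 + 7.8474 + 10.2301) / (51.4199 + 42.4577 + 30.8129) = 41.9718 / 124.6905 = 0.33661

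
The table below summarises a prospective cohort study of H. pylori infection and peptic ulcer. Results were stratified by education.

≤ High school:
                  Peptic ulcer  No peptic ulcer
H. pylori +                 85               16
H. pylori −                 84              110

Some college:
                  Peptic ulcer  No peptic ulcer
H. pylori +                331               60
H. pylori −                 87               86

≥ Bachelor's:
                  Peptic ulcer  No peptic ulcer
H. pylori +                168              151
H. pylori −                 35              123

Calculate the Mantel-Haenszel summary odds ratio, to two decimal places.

5.04

OR_MH = Σ(aᵢdᵢ/nᵢ) / Σ(bᵢcᵢ/nᵢ), where nᵢ is the stratum total.
Stratum 1 (≤ High school): n = 295; a·d/n = 85·110/295 = 31.6949; b·c/n = 16·84/295 = 4.5559
Stratum 2 (Some college): n = 564; a·d/n = 331·86/564 = 50.4716; b·c/n = 60·87/564 = 9.2553
Stratum 3 (≥ Bachelor's): n = 477; a·d/n = 168·123/477 = 43.3208; b·c/n = 151·35/477 = 11.0797
OR_MH = (31.6949 + 50.4716 + 43.3208) / (4.5559 + 9.2553 + 11.0797) = 125.4873 / 24.8909 = 5.04149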